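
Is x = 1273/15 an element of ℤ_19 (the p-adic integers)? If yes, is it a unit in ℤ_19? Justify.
x ∈ ℤ_19 but not a unit; v_19(x) = 1 > 0

ℤ_19 = {x ∈ ℚ_19 : v_19(x) ≥ 0} and ℤ_19^× = {x ∈ ℤ_19 : v_19(x) = 0}. Here v_19(1273/15) = v_19(num) − v_19(den) = 1; compare against these criteria.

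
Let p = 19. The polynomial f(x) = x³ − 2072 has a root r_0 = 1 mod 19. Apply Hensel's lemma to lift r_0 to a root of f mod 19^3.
r_2 = 2737 (mod 6859)

Hensel: r_{i+1} = r_i − f(r_i)/f′(r_i) mod 19^{i+2}, where f′(x) = 3x². Iterate:
  r_0 = 1 (mod 19)
  r_1 = 210 (mod 361)
  r_2 = 2737 (mod 6859)
Final: r = 2737 with f(r) ≡ 0 mod 19^3.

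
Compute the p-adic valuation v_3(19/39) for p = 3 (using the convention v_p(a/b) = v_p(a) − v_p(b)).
v_3(19/39) = -1

Factor powers of 3 from the numerator and denominator of the reduced fraction: 19 = 3^0 · 19 and 39 = 3^1 · 13. Apply v_p(a/b) = v_p(a) − v_p(b): v_3(19/39) = 0 − 1 = -1.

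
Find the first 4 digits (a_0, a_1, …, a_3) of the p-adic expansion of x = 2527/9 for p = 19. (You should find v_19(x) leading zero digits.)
(a_0, …, a_3) = (0, 0, 5, 4)

v_19(2527/9) = 2, so a_0 = ... = a_1 = 0. Factor out: x = 19^2 · u with u = 7/9 a unit in ℤ_19. Expand u iteratively via a_{v+i} = u_i mod 19, u_{i+1} = (u_i − a_{v+i})/19:
  u_0 = 7/9;  a_2 = 5;  u_1 = (u_0 − 5)/19 = -2/9
  u_1 = -2/9;  a_3 = 4;  u_2 = (u_1 − 4)/19 = -2/9
Digits: (0, 0, 5, 4).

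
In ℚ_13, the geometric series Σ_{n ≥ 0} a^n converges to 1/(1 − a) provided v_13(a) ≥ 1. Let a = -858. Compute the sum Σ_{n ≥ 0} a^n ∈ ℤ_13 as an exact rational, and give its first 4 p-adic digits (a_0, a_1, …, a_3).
Σ a^n = 1/(1 − a) = 1/859;  first 4 digits = (1, 12, 8, 8)

v_13(a) = 1 ≥ 1, so the series converges in ℤ_13 to 1/(1 − a) = 1/(1 − (-858)) = 1/859. Expand this rational in ℤ_13: compute digits iteratively via d_i = x_i mod 13, x_{i+1} = (x_i − d_i)/13. The first 4 digits are (1, 12, 8, 8).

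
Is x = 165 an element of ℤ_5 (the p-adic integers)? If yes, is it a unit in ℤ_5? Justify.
x ∈ ℤ_5 but not a unit; v_5(x) = 1 > 0

ℤ_5 = {x ∈ ℚ_5 : v_5(x) ≥ 0} and ℤ_5^× = {x ∈ ℤ_5 : v_5(x) = 0}. Here v_5(165) = v_5(num) − v_5(den) = 1; compare against these criteria.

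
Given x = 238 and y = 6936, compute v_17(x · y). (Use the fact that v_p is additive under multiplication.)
v_17(1650768) = 3

v_p(x) = 1 (factor: 238 = 17^1 · 14); v_p(y) = 2 (factor: 6936 = 17^2 · 24). Additivity: v_p(xy) = v_p(x) + v_p(y) = 1 + 2 = 3. (Direct check: xy = 1650768 = 17^3 · (336).)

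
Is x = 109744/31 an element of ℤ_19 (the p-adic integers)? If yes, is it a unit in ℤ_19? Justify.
x ∈ ℤ_19 but not a unit; v_19(x) = 3 > 0

ℤ_19 = {x ∈ ℚ_19 : v_19(x) ≥ 0} and ℤ_19^× = {x ∈ ℤ_19 : v_19(x) = 0}. Here v_19(109744/31) = v_19(num) − v_19(den) = 3; compare against these criteria.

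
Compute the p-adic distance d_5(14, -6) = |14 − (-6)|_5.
d_5(14, -6) = 1/5

Step 1 — x − y = 14 − (-6) = 20. Step 2 — v_5(20) = 1 (factor: 20 = (5^1 · 4); the sign does not affect v_p). Step 3 — |x − y|_5 = 5^{-1} = 1/5.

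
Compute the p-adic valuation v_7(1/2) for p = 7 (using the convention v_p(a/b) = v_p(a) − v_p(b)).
v_7(1/2) = 0

Factor powers of 7 from the numerator and denominator of the reduced fraction: 1 = 7^0 · 1 and 2 = 7^0 · 2. Apply v_p(a/b) = v_p(a) − v_p(b): v_7(1/2) = 0 − 0 = 0.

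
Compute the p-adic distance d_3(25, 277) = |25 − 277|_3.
d_3(25, 277) = 1/9

Step 1 — x − y = 25 − 277 = -252. Step 2 — v_3(-252) = 2 (factor: -252 = −(3^2 · 28); the sign does not affect v_p). Step 3 — |x − y|_3 = 3^{-2} = 1/9.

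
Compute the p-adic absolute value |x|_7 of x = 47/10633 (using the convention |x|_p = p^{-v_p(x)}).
|47/10633|_7 = 343

Step 1 — compute v_7(x) by factoring powers of 7 out of the numerator and denominator: v_7(47/10633) = -3. Step 2 — apply |x|_p = p^{-v_p(x)} = 7^{3} = 343.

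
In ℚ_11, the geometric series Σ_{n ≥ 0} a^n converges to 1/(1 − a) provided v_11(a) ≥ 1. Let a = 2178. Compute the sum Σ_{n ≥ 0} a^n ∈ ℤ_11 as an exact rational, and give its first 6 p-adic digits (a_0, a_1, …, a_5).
Σ a^n = 1/(1 − a) = -1/2177;  first 6 digits = (1, 0, 7, 1, 5, 7)

v_11(a) = 2 ≥ 1, so the series converges in ℤ_11 to 1/(1 − a) = 1/(1 − 2178) = -1/2177. Expand this rational in ℤ_11: compute digits iteratively via d_i = x_i mod 11, x_{i+1} = (x_i − d_i)/11. The first 6 digits are (1, 0, 7, 1, 5, 7).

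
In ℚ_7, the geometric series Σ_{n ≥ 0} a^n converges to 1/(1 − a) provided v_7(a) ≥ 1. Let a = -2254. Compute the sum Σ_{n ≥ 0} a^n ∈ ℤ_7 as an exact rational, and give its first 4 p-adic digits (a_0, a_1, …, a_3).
Σ a^n = 1/(1 − a) = 1/2255;  first 4 digits = (1, 0, 3, 0)

v_7(a) = 2 ≥ 1, so the series converges in ℤ_7 to 1/(1 − a) = 1/(1 − (-2254)) = 1/2255. Expand this rational in ℤ_7: compute digits iteratively via d_i = x_i mod 7, x_{i+1} = (x_i − d_i)/7. The first 4 digits are (1, 0, 3, 0).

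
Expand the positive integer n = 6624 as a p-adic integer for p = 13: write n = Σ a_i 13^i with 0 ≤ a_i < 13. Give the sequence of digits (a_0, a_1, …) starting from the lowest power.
(a_0, a_1, …) = (7, 2, 0, 3)

Repeated division by 13 gives the digits low-to-high: 6624 = 7 + 2·13^1 + 3·13^3. Digit sequence: (7, 2, 0, 3).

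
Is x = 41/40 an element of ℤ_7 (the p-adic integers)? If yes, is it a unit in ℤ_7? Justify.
x ∈ ℤ_7^× (unit); v_7(x) = 0

ℤ_7 = {x ∈ ℚ_7 : v_7(x) ≥ 0} and ℤ_7^× = {x ∈ ℤ_7 : v_7(x) = 0}. Here v_7(41/40) = v_7(num) − v_7(den) = 0; compare against these criteria.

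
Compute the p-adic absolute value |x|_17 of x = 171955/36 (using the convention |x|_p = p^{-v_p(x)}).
|171955/36|_17 = 1/4913

Step 1 — compute v_17(x) by factoring powers of 17 out of the numerator and denominator: v_17(171955/36) = 3. Step 2 — apply |x|_p = p^{-v_p(x)} = 17^{-3} = 1/4913.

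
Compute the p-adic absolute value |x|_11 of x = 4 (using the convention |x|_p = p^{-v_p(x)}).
|4|_11 = 1

Step 1 — compute v_11(x) by factoring powers of 11 out of the numerator and denominator: v_11(4) = 0. Step 2 — apply |x|_p = p^{-v_p(x)} = 11^{0} = 1.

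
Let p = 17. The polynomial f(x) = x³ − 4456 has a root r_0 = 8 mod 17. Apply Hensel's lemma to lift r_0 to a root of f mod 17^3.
r_2 = 1606 (mod 4913)

Hensel: r_{i+1} = r_i − f(r_i)/f′(r_i) mod 17^{i+2}, where f′(x) = 3x². Iterate:
  r_0 = 8 (mod 17)
  r_1 = 161 (mod 289)
  r_2 = 1606 (mod 4913)
Final: r = 1606 with f(r) ≡ 0 mod 17^3.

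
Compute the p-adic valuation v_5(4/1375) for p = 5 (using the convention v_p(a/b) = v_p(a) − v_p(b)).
v_5(4/1375) = -3

Factor powers of 5 from the numerator and denominator of the reduced fraction: 4 = 5^0 · 4 and 1375 = 5^3 · 11. Apply v_p(a/b) = v_p(a) − v_p(b): v_5(4/1375) = 0 − 3 = -3.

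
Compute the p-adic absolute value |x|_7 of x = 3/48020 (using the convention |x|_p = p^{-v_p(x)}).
|3/48020|_7 = 2401

Step 1 — compute v_7(x) by factoring powers of 7 out of the numerator and denominator: v_7(3/48020) = -4. Step 2 — apply |x|_p = p^{-v_p(x)} = 7^{4} = 2401.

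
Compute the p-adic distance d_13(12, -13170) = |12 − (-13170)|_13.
d_13(12, -13170) = 1/2197

Step 1 — x − y = 12 − (-13170) = 13182. Step 2 — v_13(13182) = 3 (factor: 13182 = (13^3 · 6); the sign does not affect v_p). Step 3 — |x − y|_13 = 13^{-3} = 1/2197.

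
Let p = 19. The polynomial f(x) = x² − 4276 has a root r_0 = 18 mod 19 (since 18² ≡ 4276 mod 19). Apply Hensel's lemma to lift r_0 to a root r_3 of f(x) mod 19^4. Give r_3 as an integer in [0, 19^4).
r_3 = 53997 (mod 130321)

Hensel's recurrence: r_{i+1} = r_i − f(r_i)·(f′(r_i))^{-1} mod 19^{i+2}, with f′(x) = 2x. Iterate:
  r_0 = 18 (mod 19)
  r_1 = 208 (mod 361)
  r_2 = 5984 (mod 6859)
  r_3 = 53997 (mod 130321)
Final: r_3 = 53997, and one checks f(r_3) ≡ 0 mod 19^4.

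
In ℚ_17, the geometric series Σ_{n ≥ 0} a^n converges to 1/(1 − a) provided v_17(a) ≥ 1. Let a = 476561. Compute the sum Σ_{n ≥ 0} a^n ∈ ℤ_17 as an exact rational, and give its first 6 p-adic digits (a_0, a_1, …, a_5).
Σ a^n = 1/(1 − a) = -1/476560;  first 6 digits = (1, 0, 0, 12, 5, 0)

v_17(a) = 3 ≥ 1, so the series converges in ℤ_17 to 1/(1 − a) = 1/(1 − 476561) = -1/476560. Expand this rational in ℤ_17: compute digits iteratively via d_i = x_i mod 17, x_{i+1} = (x_i − d_i)/17. The first 6 digits are (1, 0, 0, 12, 5, 0).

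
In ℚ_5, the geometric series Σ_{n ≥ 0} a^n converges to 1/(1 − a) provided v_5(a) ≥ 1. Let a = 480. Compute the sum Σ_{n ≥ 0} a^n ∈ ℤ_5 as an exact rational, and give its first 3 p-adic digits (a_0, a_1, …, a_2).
Σ a^n = 1/(1 − a) = -1/479;  first 3 digits = (1, 1, 0)

v_5(a) = 1 ≥ 1, so the series converges in ℤ_5 to 1/(1 − a) = 1/(1 − 480) = -1/479. Expand this rational in ℤ_5: compute digits iteratively via d_i = x_i mod 5, x_{i+1} = (x_i − d_i)/5. The first 3 digits are (1, 1, 0).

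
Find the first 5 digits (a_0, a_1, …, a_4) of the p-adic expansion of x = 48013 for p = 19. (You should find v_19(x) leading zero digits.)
(a_0, …, a_4) = (0, 0, 0, 7, 0)

v_19(48013) = 3, so a_0 = ... = a_2 = 0. Factor out: x = 19^3 · u with u = 7 a unit in ℤ_19. Expand u iteratively via a_{v+i} = u_i mod 19, u_{i+1} = (u_i − a_{v+i})/19:
  u_0 = 7;  a_3 = 7;  u_1 = (u_0 − 7)/19 = 0
  u_1 = 0;  a_4 = 0;  u_2 = (u_1 − 0)/19 = 0
Digits: (0, 0, 0, 7, 0).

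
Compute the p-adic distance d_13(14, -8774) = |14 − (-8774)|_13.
d_13(14, -8774) = 1/2197

Step 1 — x − y = 14 − (-8774) = 8788. Step 2 — v_13(8788) = 3 (factor: 8788 = (13^3 · 4); the sign does not affect v_p). Step 3 — |x − y|_13 = 13^{-3} = 1/2197.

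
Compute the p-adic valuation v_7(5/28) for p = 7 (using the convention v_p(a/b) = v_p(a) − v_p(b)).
v_7(5/28) = -1

Factor powers of 7 from the numerator and denominator of the reduced fraction: 5 = 7^0 · 5 and 28 = 7^1 · 4. Apply v_p(a/b) = v_p(a) − v_p(b): v_7(5/28) = 0 − 1 = -1.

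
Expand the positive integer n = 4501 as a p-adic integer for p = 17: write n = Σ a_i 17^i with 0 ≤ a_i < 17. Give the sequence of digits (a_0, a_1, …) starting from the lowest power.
(a_0, a_1, …) = (13, 9, 15)

Repeated division by 17 gives the digits low-to-high: 4501 = 13 + 9·17^1 + 15·17^2. Digit sequence: (13, 9, 15).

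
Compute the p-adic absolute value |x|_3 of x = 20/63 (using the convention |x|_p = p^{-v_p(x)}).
|20/63|_3 = 9

Step 1 — compute v_3(x) by factoring powers of 3 out of the numerator and denominator: v_3(20/63) = -2. Step 2 — apply |x|_p = p^{-v_p(x)} = 3^{2} = 9.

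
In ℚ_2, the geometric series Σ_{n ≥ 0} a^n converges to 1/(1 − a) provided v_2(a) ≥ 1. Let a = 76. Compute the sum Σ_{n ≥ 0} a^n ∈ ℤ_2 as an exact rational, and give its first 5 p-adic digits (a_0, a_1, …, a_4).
Σ a^n = 1/(1 − a) = -1/75;  first 5 digits = (1, 0, 1, 1, 1)

v_2(a) = 2 ≥ 1, so the series converges in ℤ_2 to 1/(1 − a) = 1/(1 − 76) = -1/75. Expand this rational in ℤ_2: compute digits iteratively via d_i = x_i mod 2, x_{i+1} = (x_i − d_i)/2. The first 5 digits are (1, 0, 1, 1, 1).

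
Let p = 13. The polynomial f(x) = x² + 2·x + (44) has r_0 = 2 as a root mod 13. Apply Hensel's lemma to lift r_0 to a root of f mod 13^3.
r_2 = 1120 (mod 2197)

Hensel: r_{i+1} = r_i − f(r_i)·(f′(r_i))^{-1} mod 13^{i+2}, f′(x) = 2x + 2. Iterate:
  r_0 = 2 (mod 13)
  r_1 = 106 (mod 169)
  r_2 = 1120 (mod 2197)
Final: r = 1120 satisfies f(r) ≡ 0 mod 13^3.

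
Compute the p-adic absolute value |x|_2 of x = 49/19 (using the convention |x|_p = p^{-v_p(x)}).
|49/19|_2 = 1

Step 1 — compute v_2(x) by factoring powers of 2 out of the numerator and denominator: v_2(49/19) = 0. Step 2 — apply |x|_p = p^{-v_p(x)} = 2^{0} = 1.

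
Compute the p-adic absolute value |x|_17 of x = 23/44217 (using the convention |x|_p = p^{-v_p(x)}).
|23/44217|_17 = 4913

Step 1 — compute v_17(x) by factoring powers of 17 out of the numerator and denominator: v_17(23/44217) = -3. Step 2 — apply |x|_p = p^{-v_p(x)} = 17^{3} = 4913.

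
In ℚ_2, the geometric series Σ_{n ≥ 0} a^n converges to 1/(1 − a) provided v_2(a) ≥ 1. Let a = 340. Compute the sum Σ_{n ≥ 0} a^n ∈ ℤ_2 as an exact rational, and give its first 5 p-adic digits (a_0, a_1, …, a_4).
Σ a^n = 1/(1 − a) = -1/339;  first 5 digits = (1, 0, 1, 0, 0)

v_2(a) = 2 ≥ 1, so the series converges in ℤ_2 to 1/(1 − a) = 1/(1 − 340) = -1/339. Expand this rational in ℤ_2: compute digits iteratively via d_i = x_i mod 2, x_{i+1} = (x_i − d_i)/2. The first 5 digits are (1, 0, 1, 0, 0).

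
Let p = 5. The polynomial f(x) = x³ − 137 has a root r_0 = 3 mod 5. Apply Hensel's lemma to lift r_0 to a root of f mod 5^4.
r_3 = 133 (mod 625)

Hensel: r_{i+1} = r_i − f(r_i)/f′(r_i) mod 5^{i+2}, where f′(x) = 3x². Iterate:
  r_0 = 3 (mod 5)
  r_1 = 8 (mod 25)
  r_2 = 8 (mod 125)
  r_3 = 133 (mod 625)
Final: r = 133 with f(r) ≡ 0 mod 5^4.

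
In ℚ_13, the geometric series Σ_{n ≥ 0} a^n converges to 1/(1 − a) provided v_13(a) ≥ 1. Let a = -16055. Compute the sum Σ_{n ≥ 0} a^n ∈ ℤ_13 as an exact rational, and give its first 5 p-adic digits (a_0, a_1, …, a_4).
Σ a^n = 1/(1 − a) = 1/16056;  first 5 digits = (1, 0, 9, 5, 2)

v_13(a) = 2 ≥ 1, so the series converges in ℤ_13 to 1/(1 − a) = 1/(1 − (-16055)) = 1/16056. Expand this rational in ℤ_13: compute digits iteratively via d_i = x_i mod 13, x_{i+1} = (x_i − d_i)/13. The first 5 digits are (1, 0, 9, 5, 2).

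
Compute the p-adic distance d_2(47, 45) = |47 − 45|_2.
d_2(47, 45) = 1/2

Step 1 — x − y = 47 − 45 = 2. Step 2 — v_2(2) = 1 (factor: 2 = (2^1 · 1); the sign does not affect v_p). Step 3 — |x − y|_2 = 2^{-1} = 1/2.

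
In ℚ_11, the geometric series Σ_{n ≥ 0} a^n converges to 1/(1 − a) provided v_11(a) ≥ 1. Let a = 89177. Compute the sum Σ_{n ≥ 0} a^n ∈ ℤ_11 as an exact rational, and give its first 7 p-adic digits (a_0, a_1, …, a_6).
Σ a^n = 1/(1 − a) = -1/89176;  first 7 digits = (1, 0, 0, 1, 6, 0, 1)

v_11(a) = 3 ≥ 1, so the series converges in ℤ_11 to 1/(1 − a) = 1/(1 − 89177) = -1/89176. Expand this rational in ℤ_11: compute digits iteratively via d_i = x_i mod 11, x_{i+1} = (x_i − d_i)/11. The first 7 digits are (1, 0, 0, 1, 6, 0, 1).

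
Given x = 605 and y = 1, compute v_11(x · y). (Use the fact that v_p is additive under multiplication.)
v_11(605) = 2

v_p(x) = 2 (factor: 605 = 11^2 · 5); v_p(y) = 0 (factor: 1 = 11^0 · 1). Additivity: v_p(xy) = v_p(x) + v_p(y) = 2 + 0 = 2. (Direct check: xy = 605 = 11^2 · (5).)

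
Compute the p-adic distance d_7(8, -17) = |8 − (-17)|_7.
d_7(8, -17) = 1

Step 1 — x − y = 8 − (-17) = 25. Step 2 — v_7(25) = 0 (factor: 25 = (7^0 · 25); the sign does not affect v_p). Step 3 — |x − y|_7 = 7^{0} = 1.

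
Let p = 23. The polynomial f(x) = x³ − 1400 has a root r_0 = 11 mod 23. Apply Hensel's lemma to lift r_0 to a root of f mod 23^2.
r_1 = 103 (mod 529)

Hensel: r_{i+1} = r_i − f(r_i)/f′(r_i) mod 23^{i+2}, where f′(x) = 3x². Iterate:
  r_0 = 11 (mod 23)
  r_1 = 103 (mod 529)
Final: r = 103 with f(r) ≡ 0 mod 23^2.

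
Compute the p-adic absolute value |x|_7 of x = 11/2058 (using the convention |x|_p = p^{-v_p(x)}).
|11/2058|_7 = 343

Step 1 — compute v_7(x) by factoring powers of 7 out of the numerator and denominator: v_7(11/2058) = -3. Step 2 — apply |x|_p = p^{-v_p(x)} = 7^{3} = 343.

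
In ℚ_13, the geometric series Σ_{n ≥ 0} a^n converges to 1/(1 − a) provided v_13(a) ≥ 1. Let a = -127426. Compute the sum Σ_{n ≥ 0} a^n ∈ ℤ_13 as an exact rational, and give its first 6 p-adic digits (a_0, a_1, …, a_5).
Σ a^n = 1/(1 − a) = 1/127427;  first 6 digits = (1, 0, 0, 7, 8, 12)

v_13(a) = 3 ≥ 1, so the series converges in ℤ_13 to 1/(1 − a) = 1/(1 − (-127426)) = 1/127427. Expand this rational in ℤ_13: compute digits iteratively via d_i = x_i mod 13, x_{i+1} = (x_i − d_i)/13. The first 6 digits are (1, 0, 0, 7, 8, 12).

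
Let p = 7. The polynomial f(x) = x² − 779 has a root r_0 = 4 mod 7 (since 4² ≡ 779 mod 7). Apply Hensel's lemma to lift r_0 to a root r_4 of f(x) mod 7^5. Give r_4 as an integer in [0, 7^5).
r_4 = 8019 (mod 16807)

Hensel's recurrence: r_{i+1} = r_i − f(r_i)·(f′(r_i))^{-1} mod 7^{i+2}, with f′(x) = 2x. Iterate:
  r_0 = 4 (mod 7)
  r_1 = 32 (mod 49)
  r_2 = 130 (mod 343)
  r_3 = 816 (mod 2401)
  r_4 = 8019 (mod 16807)
Final: r_4 = 8019, and one checks f(r_4) ≡ 0 mod 7^5.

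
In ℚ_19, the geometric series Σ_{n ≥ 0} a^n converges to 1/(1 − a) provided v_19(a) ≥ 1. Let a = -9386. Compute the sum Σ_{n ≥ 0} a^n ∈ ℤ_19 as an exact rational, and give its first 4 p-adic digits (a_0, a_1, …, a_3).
Σ a^n = 1/(1 − a) = 1/9387;  first 4 digits = (1, 0, 12, 17)

v_19(a) = 2 ≥ 1, so the series converges in ℤ_19 to 1/(1 − a) = 1/(1 − (-9386)) = 1/9387. Expand this rational in ℤ_19: compute digits iteratively via d_i = x_i mod 19, x_{i+1} = (x_i − d_i)/19. The first 4 digits are (1, 0, 12, 17).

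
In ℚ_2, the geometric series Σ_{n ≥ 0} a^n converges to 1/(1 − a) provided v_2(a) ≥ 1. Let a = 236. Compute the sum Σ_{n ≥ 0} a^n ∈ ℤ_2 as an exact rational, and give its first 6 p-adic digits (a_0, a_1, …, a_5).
Σ a^n = 1/(1 − a) = -1/235;  first 6 digits = (1, 0, 1, 1, 1, 1)

v_2(a) = 2 ≥ 1, so the series converges in ℤ_2 to 1/(1 − a) = 1/(1 − 236) = -1/235. Expand this rational in ℤ_2: compute digits iteratively via d_i = x_i mod 2, x_{i+1} = (x_i − d_i)/2. The first 6 digits are (1, 0, 1, 1, 1, 1).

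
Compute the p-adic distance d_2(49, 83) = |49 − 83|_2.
d_2(49, 83) = 1/2

Step 1 — x − y = 49 − 83 = -34. Step 2 — v_2(-34) = 1 (factor: -34 = −(2^1 · 17); the sign does not affect v_p). Step 3 — |x − y|_2 = 2^{-1} = 1/2.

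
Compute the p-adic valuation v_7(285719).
v_7(285719) = 5

v_7(n) is the largest exponent k such that 7^k divides n. Factor out: 285719 = 7^5 · 17. (Sign doesn't affect v_p.) So v_7(285719) = 5.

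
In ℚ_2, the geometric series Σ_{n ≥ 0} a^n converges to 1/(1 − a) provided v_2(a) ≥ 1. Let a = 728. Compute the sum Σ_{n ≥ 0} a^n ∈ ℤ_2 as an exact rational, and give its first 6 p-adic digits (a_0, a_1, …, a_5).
Σ a^n = 1/(1 − a) = -1/727;  first 6 digits = (1, 0, 0, 1, 1, 0)

v_2(a) = 3 ≥ 1, so the series converges in ℤ_2 to 1/(1 − a) = 1/(1 − 728) = -1/727. Expand this rational in ℤ_2: compute digits iteratively via d_i = x_i mod 2, x_{i+1} = (x_i − d_i)/2. The first 6 digits are (1, 0, 0, 1, 1, 0).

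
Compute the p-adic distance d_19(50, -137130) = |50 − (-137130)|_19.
d_19(50, -137130) = 1/6859

Step 1 — x − y = 50 − (-137130) = 137180. Step 2 — v_19(137180) = 3 (factor: 137180 = (19^3 · 20); the sign does not affect v_p). Step 3 — |x − y|_19 = 19^{-3} = 1/6859.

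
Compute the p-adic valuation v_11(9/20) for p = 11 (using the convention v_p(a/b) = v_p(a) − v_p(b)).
v_11(9/20) = 0

Factor powers of 11 from the numerator and denominator of the reduced fraction: 9 = 11^0 · 9 and 20 = 11^0 · 20. Apply v_p(a/b) = v_p(a) − v_p(b): v_11(9/20) = 0 − 0 = 0.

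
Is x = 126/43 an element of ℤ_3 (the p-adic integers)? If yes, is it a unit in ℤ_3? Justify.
x ∈ ℤ_3 but not a unit; v_3(x) = 2 > 0

ℤ_3 = {x ∈ ℚ_3 : v_3(x) ≥ 0} and ℤ_3^× = {x ∈ ℤ_3 : v_3(x) = 0}. Here v_3(126/43) = v_3(num) − v_3(den) = 2; compare against these criteria.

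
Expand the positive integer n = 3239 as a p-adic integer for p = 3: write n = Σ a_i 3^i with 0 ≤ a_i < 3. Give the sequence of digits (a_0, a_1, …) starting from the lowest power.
(a_0, a_1, …) = (2, 2, 2, 2, 0, 1, 1, 1)

Repeated division by 3 gives the digits low-to-high: 3239 = 2 + 2·3^1 + 2·3^2 + 2·3^3 + 1·3^5 + 1·3^6 + 1·3^7. Digit sequence: (2, 2, 2, 2, 0, 1, 1, 1).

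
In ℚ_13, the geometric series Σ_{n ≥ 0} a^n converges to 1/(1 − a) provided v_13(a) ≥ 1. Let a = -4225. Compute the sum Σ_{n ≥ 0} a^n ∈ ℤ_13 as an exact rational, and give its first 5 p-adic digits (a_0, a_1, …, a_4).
Σ a^n = 1/(1 − a) = 1/4226;  first 5 digits = (1, 0, 1, 11, 0)

v_13(a) = 2 ≥ 1, so the series converges in ℤ_13 to 1/(1 − a) = 1/(1 − (-4225)) = 1/4226. Expand this rational in ℤ_13: compute digits iteratively via d_i = x_i mod 13, x_{i+1} = (x_i − d_i)/13. The first 5 digits are (1, 0, 1, 11, 0).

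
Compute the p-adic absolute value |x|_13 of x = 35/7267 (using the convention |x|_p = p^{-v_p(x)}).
|35/7267|_13 = 169

Step 1 — compute v_13(x) by factoring powers of 13 out of the numerator and denominator: v_13(35/7267) = -2. Step 2 — apply |x|_p = p^{-v_p(x)} = 13^{2} = 169.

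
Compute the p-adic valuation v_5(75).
v_5(75) = 2

v_5(n) is the largest exponent k such that 5^k divides n. Factor out: 75 = 5^2 · 3. (Sign doesn't affect v_p.) So v_5(75) = 2.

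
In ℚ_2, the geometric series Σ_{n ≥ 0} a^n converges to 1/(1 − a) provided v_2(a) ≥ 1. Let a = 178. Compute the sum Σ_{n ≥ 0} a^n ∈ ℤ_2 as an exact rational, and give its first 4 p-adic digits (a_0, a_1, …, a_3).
Σ a^n = 1/(1 − a) = -1/177;  first 4 digits = (1, 1, 1, 1)

v_2(a) = 1 ≥ 1, so the series converges in ℤ_2 to 1/(1 − a) = 1/(1 − 178) = -1/177. Expand this rational in ℤ_2: compute digits iteratively via d_i = x_i mod 2, x_{i+1} = (x_i − d_i)/2. The first 4 digits are (1, 1, 1, 1).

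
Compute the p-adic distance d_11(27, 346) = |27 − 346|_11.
d_11(27, 346) = 1/11

Step 1 — x − y = 27 − 346 = -319. Step 2 — v_11(-319) = 1 (factor: -319 = −(11^1 · 29); the sign does not affect v_p). Step 3 — |x − y|_11 = 11^{-1} = 1/11.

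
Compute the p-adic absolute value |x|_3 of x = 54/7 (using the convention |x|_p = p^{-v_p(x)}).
|54/7|_3 = 1/27

Step 1 — compute v_3(x) by factoring powers of 3 out of the numerator and denominator: v_3(54/7) = 3. Step 2 — apply |x|_p = p^{-v_p(x)} = 3^{-3} = 1/27.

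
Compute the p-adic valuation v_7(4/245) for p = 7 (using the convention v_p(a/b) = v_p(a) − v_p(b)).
v_7(4/245) = -2

Factor powers of 7 from the numerator and denominator of the reduced fraction: 4 = 7^0 · 4 and 245 = 7^2 · 5. Apply v_p(a/b) = v_p(a) − v_p(b): v_7(4/245) = 0 − 2 = -2.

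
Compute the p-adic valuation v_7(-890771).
v_7(-890771) = 5

v_7(n) is the largest exponent k such that 7^k divides n. Factor out: -890771 = -7^5 · 53. (Sign doesn't affect v_p.) So v_7(-890771) = 5.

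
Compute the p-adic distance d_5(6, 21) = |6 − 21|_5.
d_5(6, 21) = 1/5

Step 1 — x − y = 6 − 21 = -15. Step 2 — v_5(-15) = 1 (factor: -15 = −(5^1 · 3); the sign does not affect v_p). Step 3 — |x − y|_5 = 5^{-1} = 1/5.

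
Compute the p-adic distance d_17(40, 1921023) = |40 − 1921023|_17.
d_17(40, 1921023) = 1/83521

Step 1 — x − y = 40 − 1921023 = -1920983. Step 2 — v_17(-1920983) = 4 (factor: -1920983 = −(17^4 · 23); the sign does not affect v_p). Step 3 — |x − y|_17 = 17^{-4} = 1/83521.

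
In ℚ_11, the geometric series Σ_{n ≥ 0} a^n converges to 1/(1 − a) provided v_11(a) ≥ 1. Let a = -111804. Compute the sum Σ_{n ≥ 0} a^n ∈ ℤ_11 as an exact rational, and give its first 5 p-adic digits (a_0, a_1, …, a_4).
Σ a^n = 1/(1 − a) = 1/111805;  first 5 digits = (1, 0, 0, 4, 3)

v_11(a) = 3 ≥ 1, so the series converges in ℤ_11 to 1/(1 − a) = 1/(1 − (-111804)) = 1/111805. Expand this rational in ℤ_11: compute digits iteratively via d_i = x_i mod 11, x_{i+1} = (x_i − d_i)/11. The first 5 digits are (1, 0, 0, 4, 3).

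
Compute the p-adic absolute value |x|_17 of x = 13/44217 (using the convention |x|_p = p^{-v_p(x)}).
|13/44217|_17 = 4913

Step 1 — compute v_17(x) by factoring powers of 17 out of the numerator and denominator: v_17(13/44217) = -3. Step 2 — apply |x|_p = p^{-v_p(x)} = 17^{3} = 4913.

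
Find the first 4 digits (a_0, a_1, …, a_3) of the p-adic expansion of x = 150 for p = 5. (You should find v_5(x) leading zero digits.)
(a_0, …, a_3) = (0, 0, 1, 1)

v_5(150) = 2, so a_0 = ... = a_1 = 0. Factor out: x = 5^2 · u with u = 6 a unit in ℤ_5. Expand u iteratively via a_{v+i} = u_i mod 5, u_{i+1} = (u_i − a_{v+i})/5:
  u_0 = 6;  a_2 = 1;  u_1 = (u_0 − 1)/5 = 1
  u_1 = 1;  a_3 = 1;  u_2 = (u_1 − 1)/5 = 0
Digits: (0, 0, 1, 1).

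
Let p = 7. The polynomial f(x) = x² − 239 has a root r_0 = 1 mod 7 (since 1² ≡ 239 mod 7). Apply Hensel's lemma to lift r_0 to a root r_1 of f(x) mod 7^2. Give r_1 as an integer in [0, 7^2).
r_1 = 22 (mod 49)

Hensel's recurrence: r_{i+1} = r_i − f(r_i)·(f′(r_i))^{-1} mod 7^{i+2}, with f′(x) = 2x. Iterate:
  r_0 = 1 (mod 7)
  r_1 = 22 (mod 49)
Final: r_1 = 22, and one checks f(r_1) ≡ 0 mod 7^2.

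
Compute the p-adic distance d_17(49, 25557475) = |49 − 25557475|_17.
d_17(49, 25557475) = 1/1419857

Step 1 — x − y = 49 − 25557475 = -25557426. Step 2 — v_17(-25557426) = 5 (factor: -25557426 = −(17^5 · 18); the sign does not affect v_p). Step 3 — |x − y|_17 = 17^{-5} = 1/1419857.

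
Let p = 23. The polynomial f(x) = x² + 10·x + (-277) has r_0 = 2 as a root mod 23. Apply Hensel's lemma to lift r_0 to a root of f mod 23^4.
r_3 = 247252 (mod 279841)

Hensel: r_{i+1} = r_i − f(r_i)·(f′(r_i))^{-1} mod 23^{i+2}, f′(x) = 2x + 10. Iterate:
  r_0 = 2 (mod 23)
  r_1 = 209 (mod 529)
  r_2 = 3912 (mod 12167)
  r_3 = 247252 (mod 279841)
Final: r = 247252 satisfies f(r) ≡ 0 mod 23^4.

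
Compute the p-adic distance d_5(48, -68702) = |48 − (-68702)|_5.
d_5(48, -68702) = 1/3125

Step 1 — x − y = 48 − (-68702) = 68750. Step 2 — v_5(68750) = 5 (factor: 68750 = (5^5 · 22); the sign does not affect v_p). Step 3 — |x − y|_5 = 5^{-5} = 1/3125.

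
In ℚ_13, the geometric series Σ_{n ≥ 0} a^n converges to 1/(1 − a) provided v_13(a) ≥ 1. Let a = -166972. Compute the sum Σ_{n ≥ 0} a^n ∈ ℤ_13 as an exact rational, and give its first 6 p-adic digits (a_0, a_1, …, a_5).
Σ a^n = 1/(1 − a) = 1/166973;  first 6 digits = (1, 0, 0, 2, 7, 12)

v_13(a) = 3 ≥ 1, so the series converges in ℤ_13 to 1/(1 − a) = 1/(1 − (-166972)) = 1/166973. Expand this rational in ℤ_13: compute digits iteratively via d_i = x_i mod 13, x_{i+1} = (x_i − d_i)/13. The first 6 digits are (1, 0, 0, 2, 7, 12).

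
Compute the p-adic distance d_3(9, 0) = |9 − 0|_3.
d_3(9, 0) = 1/9

Step 1 — x − y = 9 − 0 = 9. Step 2 — v_3(9) = 2 (factor: 9 = (3^2 · 1); the sign does not affect v_p). Step 3 — |x − y|_3 = 3^{-2} = 1/9.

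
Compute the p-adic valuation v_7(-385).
v_7(-385) = 1

v_7(n) is the largest exponent k such that 7^k divides n. Factor out: -385 = -7^1 · 55. (Sign doesn't affect v_p.) So v_7(-385) = 1.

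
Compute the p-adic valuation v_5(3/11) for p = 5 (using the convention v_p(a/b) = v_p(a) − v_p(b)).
v_5(3/11) = 0

Factor powers of 5 from the numerator and denominator of the reduced fraction: 3 = 5^0 · 3 and 11 = 5^0 · 11. Apply v_p(a/b) = v_p(a) − v_p(b): v_5(3/11) = 0 − 0 = 0.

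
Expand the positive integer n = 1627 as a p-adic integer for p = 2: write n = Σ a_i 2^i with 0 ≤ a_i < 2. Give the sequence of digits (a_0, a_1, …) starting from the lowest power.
(a_0, a_1, …) = (1, 1, 0, 1, 1, 0, 1, 0, 0, 1, 1)

Repeated division by 2 gives the digits low-to-high: 1627 = 1 + 1·2^1 + 1·2^3 + 1·2^4 + 1·2^6 + 1·2^9 + 1·2^10. Digit sequence: (1, 1, 0, 1, 1, 0, 1, 0, 0, 1, 1).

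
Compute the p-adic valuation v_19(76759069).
v_19(76759069) = 5

v_19(n) is the largest exponent k such that 19^k divides n. Factor out: 76759069 = 19^5 · 31. (Sign doesn't affect v_p.) So v_19(76759069) = 5.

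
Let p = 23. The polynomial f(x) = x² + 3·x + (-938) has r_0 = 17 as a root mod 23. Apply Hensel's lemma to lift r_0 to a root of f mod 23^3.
r_2 = 1420 (mod 12167)

Hensel: r_{i+1} = r_i − f(r_i)·(f′(r_i))^{-1} mod 23^{i+2}, f′(x) = 2x + 3. Iterate:
  r_0 = 17 (mod 23)
  r_1 = 362 (mod 529)
  r_2 = 1420 (mod 12167)
Final: r = 1420 satisfies f(r) ≡ 0 mod 23^3.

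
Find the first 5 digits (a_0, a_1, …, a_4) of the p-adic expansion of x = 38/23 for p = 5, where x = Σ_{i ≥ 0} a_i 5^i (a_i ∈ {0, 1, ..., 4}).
(a_0, …, a_4) = (1, 1, 2, 0, 1)

v_5(38/23) = 0 (numerator and denominator both coprime to 5), so x ∈ ℤ_5^×. Compute digits iteratively via a_i = x_i mod 5, x_{i+1} = (x_i − a_i)/5, with x_0 = x:
  x_0 = 38/23;  a_0 = 1;  x_1 = (x_0 − 1)/5 = 3/23
  x_1 = 3/23;  a_1 = 1;  x_2 = (x_1 − 1)/5 = -4/23
  x_2 = -4/23;  a_2 = 2;  x_3 = (x_2 − 2)/5 = -10/23
  x_3 = -10/23;  a_3 = 0;  x_4 = (x_3 − 0)/5 = -2/23
  x_4 = -2/23;  a_4 = 1;  x_5 = (x_4 − 1)/5 = -5/23
Digits: (1, 1, 2, 0, 1).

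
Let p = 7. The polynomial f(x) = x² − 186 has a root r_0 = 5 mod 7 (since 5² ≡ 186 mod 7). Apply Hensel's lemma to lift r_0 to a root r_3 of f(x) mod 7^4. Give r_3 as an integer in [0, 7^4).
r_3 = 663 (mod 2401)

Hensel's recurrence: r_{i+1} = r_i − f(r_i)·(f′(r_i))^{-1} mod 7^{i+2}, with f′(x) = 2x. Iterate:
  r_0 = 5 (mod 7)
  r_1 = 26 (mod 49)
  r_2 = 320 (mod 343)
  r_3 = 663 (mod 2401)
Final: r_3 = 663, and one checks f(r_3) ≡ 0 mod 7^4.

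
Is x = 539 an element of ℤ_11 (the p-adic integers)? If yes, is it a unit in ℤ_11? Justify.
x ∈ ℤ_11 but not a unit; v_11(x) = 1 > 0

ℤ_11 = {x ∈ ℚ_11 : v_11(x) ≥ 0} and ℤ_11^× = {x ∈ ℤ_11 : v_11(x) = 0}. Here v_11(539) = v_11(num) − v_11(den) = 1; compare against these criteria.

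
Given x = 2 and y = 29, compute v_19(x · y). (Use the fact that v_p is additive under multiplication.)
v_19(58) = 0

v_p(x) = 0 (factor: 2 = 19^0 · 2); v_p(y) = 0 (factor: 29 = 19^0 · 29). Additivity: v_p(xy) = v_p(x) + v_p(y) = 0 + 0 = 0. (Direct check: xy = 58 = 19^0 · (58).)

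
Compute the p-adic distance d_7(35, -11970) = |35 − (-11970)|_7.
d_7(35, -11970) = 1/2401

Step 1 — x − y = 35 − (-11970) = 12005. Step 2 — v_7(12005) = 4 (factor: 12005 = (7^4 · 5); the sign does not affect v_p). Step 3 — |x − y|_7 = 7^{-4} = 1/2401.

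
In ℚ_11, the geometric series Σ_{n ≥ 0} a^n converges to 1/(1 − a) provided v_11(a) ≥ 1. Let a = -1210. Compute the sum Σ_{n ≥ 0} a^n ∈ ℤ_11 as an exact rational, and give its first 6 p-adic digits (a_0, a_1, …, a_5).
Σ a^n = 1/(1 − a) = 1/1211;  first 6 digits = (1, 0, 1, 10, 0, 9)

v_11(a) = 2 ≥ 1, so the series converges in ℤ_11 to 1/(1 − a) = 1/(1 − (-1210)) = 1/1211. Expand this rational in ℤ_11: compute digits iteratively via d_i = x_i mod 11, x_{i+1} = (x_i − d_i)/11. The first 6 digits are (1, 0, 1, 10, 0, 9).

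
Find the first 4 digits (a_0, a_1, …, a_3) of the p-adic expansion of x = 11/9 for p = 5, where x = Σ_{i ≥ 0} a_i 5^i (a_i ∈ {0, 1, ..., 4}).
(a_0, …, a_3) = (4, 0, 1, 2)

v_5(11/9) = 0 (numerator and denominator both coprime to 5), so x ∈ ℤ_5^×. Compute digits iteratively via a_i = x_i mod 5, x_{i+1} = (x_i − a_i)/5, with x_0 = x:
  x_0 = 11/9;  a_0 = 4;  x_1 = (x_0 − 4)/5 = -5/9
  x_1 = -5/9;  a_1 = 0;  x_2 = (x_1 − 0)/5 = -1/9
  x_2 = -1/9;  a_2 = 1;  x_3 = (x_2 − 1)/5 = -2/9
  x_3 = -2/9;  a_3 = 2;  x_4 = (x_3 − 2)/5 = -4/9
Digits: (4, 0, 1, 2).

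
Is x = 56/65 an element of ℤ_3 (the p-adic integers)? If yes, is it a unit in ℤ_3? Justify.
x ∈ ℤ_3^× (unit); v_3(x) = 0

ℤ_3 = {x ∈ ℚ_3 : v_3(x) ≥ 0} and ℤ_3^× = {x ∈ ℤ_3 : v_3(x) = 0}. Here v_3(56/65) = v_3(num) − v_3(den) = 0; compare against these criteria.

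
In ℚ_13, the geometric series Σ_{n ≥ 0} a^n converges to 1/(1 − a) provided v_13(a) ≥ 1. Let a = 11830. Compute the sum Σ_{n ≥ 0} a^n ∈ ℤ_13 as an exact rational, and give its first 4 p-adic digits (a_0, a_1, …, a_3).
Σ a^n = 1/(1 − a) = -1/11829;  first 4 digits = (1, 0, 5, 5)

v_13(a) = 2 ≥ 1, so the series converges in ℤ_13 to 1/(1 − a) = 1/(1 − 11830) = -1/11829. Expand this rational in ℤ_13: compute digits iteratively via d_i = x_i mod 13, x_{i+1} = (x_i − d_i)/13. The first 4 digits are (1, 0, 5, 5).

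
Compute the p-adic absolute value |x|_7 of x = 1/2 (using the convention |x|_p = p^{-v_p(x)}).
|1/2|_7 = 1

Step 1 — compute v_7(x) by factoring powers of 7 out of the numerator and denominator: v_7(1/2) = 0. Step 2 — apply |x|_p = p^{-v_p(x)} = 7^{0} = 1.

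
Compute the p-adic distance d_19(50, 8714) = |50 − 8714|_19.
d_19(50, 8714) = 1/361

Step 1 — x − y = 50 − 8714 = -8664. Step 2 — v_19(-8664) = 2 (factor: -8664 = −(19^2 · 24); the sign does not affect v_p). Step 3 — |x − y|_19 = 19^{-2} = 1/361.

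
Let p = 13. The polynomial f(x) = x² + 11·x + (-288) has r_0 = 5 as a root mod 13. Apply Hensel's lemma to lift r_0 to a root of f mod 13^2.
r_1 = 31 (mod 169)

Hensel: r_{i+1} = r_i − f(r_i)·(f′(r_i))^{-1} mod 13^{i+2}, f′(x) = 2x + 11. Iterate:
  r_0 = 5 (mod 13)
  r_1 = 31 (mod 169)
Final: r = 31 satisfies f(r) ≡ 0 mod 13^2.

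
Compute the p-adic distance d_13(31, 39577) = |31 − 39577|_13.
d_13(31, 39577) = 1/2197

Step 1 — x − y = 31 − 39577 = -39546. Step 2 — v_13(-39546) = 3 (factor: -39546 = −(13^3 · 18); the sign does not affect v_p). Step 3 — |x − y|_13 = 13^{-3} = 1/2197.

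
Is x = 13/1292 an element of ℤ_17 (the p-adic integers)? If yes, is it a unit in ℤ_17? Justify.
x ∉ ℤ_17 (v_17(x) = -1 < 0)

ℤ_17 = {x ∈ ℚ_17 : v_17(x) ≥ 0} and ℤ_17^× = {x ∈ ℤ_17 : v_17(x) = 0}. Here v_17(13/1292) = v_17(num) − v_17(den) = -1; compare against these criteria.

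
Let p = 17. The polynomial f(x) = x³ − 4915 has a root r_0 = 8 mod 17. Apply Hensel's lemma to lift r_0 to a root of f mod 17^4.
r_3 = 51059 (mod 83521)

Hensel: r_{i+1} = r_i − f(r_i)/f′(r_i) mod 17^{i+2}, where f′(x) = 3x². Iterate:
  r_0 = 8 (mod 17)
  r_1 = 195 (mod 289)
  r_2 = 1929 (mod 4913)
  r_3 = 51059 (mod 83521)
Final: r = 51059 with f(r) ≡ 0 mod 17^4.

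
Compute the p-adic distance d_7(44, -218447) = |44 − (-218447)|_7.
d_7(44, -218447) = 1/16807

Step 1 — x − y = 44 − (-218447) = 218491. Step 2 — v_7(218491) = 5 (factor: 218491 = (7^5 · 13); the sign does not affect v_p). Step 3 — |x − y|_7 = 7^{-5} = 1/16807.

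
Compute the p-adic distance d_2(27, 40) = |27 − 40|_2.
d_2(27, 40) = 1

Step 1 — x − y = 27 − 40 = -13. Step 2 — v_2(-13) = 0 (factor: -13 = −(2^0 · 13); the sign does not affect v_p). Step 3 — |x − y|_2 = 2^{0} = 1.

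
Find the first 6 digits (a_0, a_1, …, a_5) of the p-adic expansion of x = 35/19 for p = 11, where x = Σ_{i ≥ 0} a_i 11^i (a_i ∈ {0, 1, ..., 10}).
(a_0, …, a_5) = (3, 8, 1, 1, 8, 1)

v_11(35/19) = 0 (numerator and denominator both coprime to 11), so x ∈ ℤ_11^×. Compute digits iteratively via a_i = x_i mod 11, x_{i+1} = (x_i − a_i)/11, with x_0 = x:
  x_0 = 35/19;  a_0 = 3;  x_1 = (x_0 − 3)/11 = -2/19
  x_1 = -2/19;  a_1 = 8;  x_2 = (x_1 − 8)/11 = -14/19
  x_2 = -14/19;  a_2 = 1;  x_3 = (x_2 − 1)/11 = -3/19
  x_3 = -3/19;  a_3 = 1;  x_4 = (x_3 − 1)/11 = -2/19
  x_4 = -2/19;  a_4 = 8;  x_5 = (x_4 − 8)/11 = -14/19
  x_5 = -14/19;  a_5 = 1;  x_6 = (x_5 − 1)/11 = -3/19
Digits: (3, 8, 1, 1, 8, 1).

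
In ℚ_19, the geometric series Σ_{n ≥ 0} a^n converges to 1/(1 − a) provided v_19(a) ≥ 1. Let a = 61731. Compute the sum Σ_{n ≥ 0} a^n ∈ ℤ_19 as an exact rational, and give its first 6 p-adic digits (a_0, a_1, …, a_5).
Σ a^n = 1/(1 − a) = -1/61730;  first 6 digits = (1, 0, 0, 9, 0, 0)

v_19(a) = 3 ≥ 1, so the series converges in ℤ_19 to 1/(1 − a) = 1/(1 − 61731) = -1/61730. Expand this rational in ℤ_19: compute digits iteratively via d_i = x_i mod 19, x_{i+1} = (x_i − d_i)/19. The first 6 digits are (1, 0, 0, 9, 0, 0).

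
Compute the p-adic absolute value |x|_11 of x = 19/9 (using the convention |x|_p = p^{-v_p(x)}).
|19/9|_11 = 1

Step 1 — compute v_11(x) by factoring powers of 11 out of the numerator and denominator: v_11(19/9) = 0. Step 2 — apply |x|_p = p^{-v_p(x)} = 11^{0} = 1.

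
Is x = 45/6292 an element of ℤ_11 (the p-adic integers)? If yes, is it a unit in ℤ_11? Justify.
x ∉ ℤ_11 (v_11(x) = -2 < 0)

ℤ_11 = {x ∈ ℚ_11 : v_11(x) ≥ 0} and ℤ_11^× = {x ∈ ℤ_11 : v_11(x) = 0}. Here v_11(45/6292) = v_11(num) − v_11(den) = -2; compare against these criteria.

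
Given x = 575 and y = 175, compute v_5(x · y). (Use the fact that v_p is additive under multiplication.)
v_5(100625) = 4

v_p(x) = 2 (factor: 575 = 5^2 · 23); v_p(y) = 2 (factor: 175 = 5^2 · 7). Additivity: v_p(xy) = v_p(x) + v_p(y) = 2 + 2 = 4. (Direct check: xy = 100625 = 5^4 · (161).)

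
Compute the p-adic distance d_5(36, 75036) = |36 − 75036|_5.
d_5(36, 75036) = 1/3125

Step 1 — x − y = 36 − 75036 = -75000. Step 2 — v_5(-75000) = 5 (factor: -75000 = −(5^5 · 24); the sign does not affect v_p). Step 3 — |x − y|_5 = 5^{-5} = 1/3125.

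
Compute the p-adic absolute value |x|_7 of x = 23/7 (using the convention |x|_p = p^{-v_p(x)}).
|23/7|_7 = 7

Step 1 — compute v_7(x) by factoring powers of 7 out of the numerator and denominator: v_7(23/7) = -1. Step 2 — apply |x|_p = p^{-v_p(x)} = 7^{1} = 7.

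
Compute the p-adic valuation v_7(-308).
v_7(-308) = 1

v_7(n) is the largest exponent k such that 7^k divides n. Factor out: -308 = -7^1 · 44. (Sign doesn't affect v_p.) So v_7(-308) = 1.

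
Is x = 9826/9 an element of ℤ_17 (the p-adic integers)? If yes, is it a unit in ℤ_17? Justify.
x ∈ ℤ_17 but not a unit; v_17(x) = 3 > 0

ℤ_17 = {x ∈ ℚ_17 : v_17(x) ≥ 0} and ℤ_17^× = {x ∈ ℤ_17 : v_17(x) = 0}. Here v_17(9826/9) = v_17(num) − v_17(den) = 3; compare against these criteria.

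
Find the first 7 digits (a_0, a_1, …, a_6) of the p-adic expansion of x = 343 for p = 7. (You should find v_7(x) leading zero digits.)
(a_0, …, a_6) = (0, 0, 0, 1, 0, 0, 0)

v_7(343) = 3, so a_0 = ... = a_2 = 0. Factor out: x = 7^3 · u with u = 1 a unit in ℤ_7. Expand u iteratively via a_{v+i} = u_i mod 7, u_{i+1} = (u_i − a_{v+i})/7:
  u_0 = 1;  a_3 = 1;  u_1 = (u_0 − 1)/7 = 0
  u_1 = 0;  a_4 = 0;  u_2 = (u_1 − 0)/7 = 0
  u_2 = 0;  a_5 = 0;  u_3 = (u_2 − 0)/7 = 0
  u_3 = 0;  a_6 = 0;  u_4 = (u_3 − 0)/7 = 0
Digits: (0, 0, 0, 1, 0, 0, 0).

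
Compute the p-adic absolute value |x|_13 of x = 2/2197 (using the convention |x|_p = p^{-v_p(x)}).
|2/2197|_13 = 2197

Step 1 — compute v_13(x) by factoring powers of 13 out of the numerator and denominator: v_13(2/2197) = -3. Step 2 — apply |x|_p = p^{-v_p(x)} = 13^{3} = 2197.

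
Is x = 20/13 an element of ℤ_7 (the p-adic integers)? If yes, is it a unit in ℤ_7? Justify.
x ∈ ℤ_7^× (unit); v_7(x) = 0

ℤ_7 = {x ∈ ℚ_7 : v_7(x) ≥ 0} and ℤ_7^× = {x ∈ ℤ_7 : v_7(x) = 0}. Here v_7(20/13) = v_7(num) − v_7(den) = 0; compare against these criteria.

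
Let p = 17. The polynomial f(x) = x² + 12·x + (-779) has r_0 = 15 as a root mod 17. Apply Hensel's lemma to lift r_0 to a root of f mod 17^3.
r_2 = 3313 (mod 4913)

Hensel: r_{i+1} = r_i − f(r_i)·(f′(r_i))^{-1} mod 17^{i+2}, f′(x) = 2x + 12. Iterate:
  r_0 = 15 (mod 17)
  r_1 = 134 (mod 289)
  r_2 = 3313 (mod 4913)
Final: r = 3313 satisfies f(r) ≡ 0 mod 17^3.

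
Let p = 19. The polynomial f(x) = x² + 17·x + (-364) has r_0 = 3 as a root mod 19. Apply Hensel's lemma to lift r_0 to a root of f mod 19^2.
r_1 = 79 (mod 361)

Hensel: r_{i+1} = r_i − f(r_i)·(f′(r_i))^{-1} mod 19^{i+2}, f′(x) = 2x + 17. Iterate:
  r_0 = 3 (mod 19)
  r_1 = 79 (mod 361)
Final: r = 79 satisfies f(r) ≡ 0 mod 19^2.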